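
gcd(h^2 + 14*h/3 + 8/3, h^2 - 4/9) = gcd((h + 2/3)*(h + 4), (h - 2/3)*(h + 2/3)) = h + 2/3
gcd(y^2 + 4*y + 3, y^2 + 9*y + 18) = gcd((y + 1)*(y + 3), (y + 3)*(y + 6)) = y + 3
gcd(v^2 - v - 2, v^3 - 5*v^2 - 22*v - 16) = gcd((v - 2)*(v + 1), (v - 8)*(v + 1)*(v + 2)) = v + 1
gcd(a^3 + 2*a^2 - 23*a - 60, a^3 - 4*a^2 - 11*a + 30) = a^2 - 2*a - 15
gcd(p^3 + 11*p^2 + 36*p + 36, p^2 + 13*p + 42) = p + 6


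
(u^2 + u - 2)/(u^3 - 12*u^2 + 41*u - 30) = (u + 2)/(u^2 - 11*u + 30)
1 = 1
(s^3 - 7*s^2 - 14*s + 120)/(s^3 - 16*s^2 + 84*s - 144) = (s^2 - s - 20)/(s^2 - 10*s + 24)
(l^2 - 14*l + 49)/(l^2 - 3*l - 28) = (l - 7)/(l + 4)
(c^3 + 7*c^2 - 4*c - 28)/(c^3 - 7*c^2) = (c^3 + 7*c^2 - 4*c - 28)/(c^2*(c - 7))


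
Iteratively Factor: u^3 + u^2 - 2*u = (u)*(u^2 + u - 2) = u*(u + 2)*(u - 1)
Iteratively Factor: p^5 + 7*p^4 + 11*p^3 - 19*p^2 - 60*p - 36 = (p + 1)*(p^4 + 6*p^3 + 5*p^2 - 24*p - 36) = (p + 1)*(p + 2)*(p^3 + 4*p^2 - 3*p - 18) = (p + 1)*(p + 2)*(p + 3)*(p^2 + p - 6) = (p + 1)*(p + 2)*(p + 3)^2*(p - 2)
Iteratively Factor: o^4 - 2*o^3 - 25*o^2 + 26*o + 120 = (o + 2)*(o^3 - 4*o^2 - 17*o + 60) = (o - 3)*(o + 2)*(o^2 - o - 20) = (o - 3)*(o + 2)*(o + 4)*(o - 5)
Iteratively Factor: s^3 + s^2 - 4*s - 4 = (s - 2)*(s^2 + 3*s + 2) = (s - 2)*(s + 1)*(s + 2)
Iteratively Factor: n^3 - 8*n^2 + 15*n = (n - 3)*(n^2 - 5*n) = (n - 5)*(n - 3)*(n)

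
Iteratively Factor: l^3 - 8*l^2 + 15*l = (l - 5)*(l^2 - 3*l) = (l - 5)*(l - 3)*(l)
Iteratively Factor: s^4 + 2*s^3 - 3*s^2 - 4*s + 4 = (s + 2)*(s^3 - 3*s + 2) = (s - 1)*(s + 2)*(s^2 + s - 2) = (s - 1)^2*(s + 2)*(s + 2)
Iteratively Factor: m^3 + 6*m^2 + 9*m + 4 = (m + 1)*(m^2 + 5*m + 4) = (m + 1)^2*(m + 4)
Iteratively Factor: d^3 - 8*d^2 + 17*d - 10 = (d - 1)*(d^2 - 7*d + 10) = (d - 5)*(d - 1)*(d - 2)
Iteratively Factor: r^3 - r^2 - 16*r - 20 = (r + 2)*(r^2 - 3*r - 10) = (r + 2)^2*(r - 5)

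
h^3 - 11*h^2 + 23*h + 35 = (h - 7)*(h - 5)*(h + 1)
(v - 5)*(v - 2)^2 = v^3 - 9*v^2 + 24*v - 20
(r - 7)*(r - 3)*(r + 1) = r^3 - 9*r^2 + 11*r + 21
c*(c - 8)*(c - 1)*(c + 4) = c^4 - 5*c^3 - 28*c^2 + 32*c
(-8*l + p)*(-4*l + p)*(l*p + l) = 32*l^3*p + 32*l^3 - 12*l^2*p^2 - 12*l^2*p + l*p^3 + l*p^2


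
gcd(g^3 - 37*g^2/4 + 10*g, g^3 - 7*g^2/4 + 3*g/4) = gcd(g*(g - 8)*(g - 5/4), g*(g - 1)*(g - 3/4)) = g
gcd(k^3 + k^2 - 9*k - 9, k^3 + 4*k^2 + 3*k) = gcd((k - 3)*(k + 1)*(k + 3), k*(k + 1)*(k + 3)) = k^2 + 4*k + 3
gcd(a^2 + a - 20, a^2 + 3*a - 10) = a + 5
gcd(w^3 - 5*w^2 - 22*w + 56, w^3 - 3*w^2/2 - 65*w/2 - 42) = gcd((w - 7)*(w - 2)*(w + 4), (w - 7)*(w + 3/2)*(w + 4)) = w^2 - 3*w - 28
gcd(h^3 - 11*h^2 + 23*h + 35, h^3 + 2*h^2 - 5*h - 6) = h + 1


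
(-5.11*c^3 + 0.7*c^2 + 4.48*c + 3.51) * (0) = 0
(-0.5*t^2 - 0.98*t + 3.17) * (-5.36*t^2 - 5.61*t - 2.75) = 2.68*t^4 + 8.0578*t^3 - 10.1184*t^2 - 15.0887*t - 8.7175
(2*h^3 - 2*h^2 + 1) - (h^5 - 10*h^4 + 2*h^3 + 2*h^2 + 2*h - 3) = -h^5 + 10*h^4 - 4*h^2 - 2*h + 4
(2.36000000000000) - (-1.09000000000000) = 3.45000000000000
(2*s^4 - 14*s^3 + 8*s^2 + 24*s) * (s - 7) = 2*s^5 - 28*s^4 + 106*s^3 - 32*s^2 - 168*s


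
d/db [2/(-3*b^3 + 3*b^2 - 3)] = 2*b*(3*b - 2)/(3*(b^3 - b^2 + 1)^2)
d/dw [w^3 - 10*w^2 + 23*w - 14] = 3*w^2 - 20*w + 23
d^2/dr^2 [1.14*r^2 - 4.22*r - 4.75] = 2.28000000000000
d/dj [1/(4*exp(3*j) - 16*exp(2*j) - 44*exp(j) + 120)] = (-3*exp(2*j) + 8*exp(j) + 11)*exp(j)/(4*(exp(3*j) - 4*exp(2*j) - 11*exp(j) + 30)^2)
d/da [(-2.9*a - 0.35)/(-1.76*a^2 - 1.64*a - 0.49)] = (-5.104*a^2 - 1.232*a + 0.847)/(3.0976*a^4 + 5.7728*a^3 + 4.4144*a^2 + 1.6072*a + 0.2401)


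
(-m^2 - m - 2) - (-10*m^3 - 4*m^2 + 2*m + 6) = 10*m^3 + 3*m^2 - 3*m - 8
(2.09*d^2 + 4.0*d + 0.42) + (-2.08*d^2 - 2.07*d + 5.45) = 0.00999999999999979*d^2 + 1.93*d + 5.87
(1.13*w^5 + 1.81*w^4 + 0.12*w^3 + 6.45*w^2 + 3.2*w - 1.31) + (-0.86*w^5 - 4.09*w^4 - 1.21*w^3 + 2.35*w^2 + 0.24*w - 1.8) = 0.27*w^5 - 2.28*w^4 - 1.09*w^3 + 8.8*w^2 + 3.44*w - 3.11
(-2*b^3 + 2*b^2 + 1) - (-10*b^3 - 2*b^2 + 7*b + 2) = 8*b^3 + 4*b^2 - 7*b - 1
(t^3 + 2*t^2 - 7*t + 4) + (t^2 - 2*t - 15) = t^3 + 3*t^2 - 9*t - 11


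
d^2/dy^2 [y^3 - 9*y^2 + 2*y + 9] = 6*y - 18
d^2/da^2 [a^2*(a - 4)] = 6*a - 8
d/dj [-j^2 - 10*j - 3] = -2*j - 10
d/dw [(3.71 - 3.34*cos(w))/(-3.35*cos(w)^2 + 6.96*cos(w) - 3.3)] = (11.189*cos(w)^2 - 24.857*cos(w) + 14.7996)*sin(w)/(11.2225*cos(w)^4 - 46.632*cos(w)^3 + 70.5516*cos(w)^2 - 45.936*cos(w) + 10.89)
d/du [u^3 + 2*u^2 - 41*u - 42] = 3*u^2 + 4*u - 41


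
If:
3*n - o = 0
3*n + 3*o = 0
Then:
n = 0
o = 0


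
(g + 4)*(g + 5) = g^2 + 9*g + 20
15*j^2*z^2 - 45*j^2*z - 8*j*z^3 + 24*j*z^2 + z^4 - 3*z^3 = z*(-5*j + z)*(-3*j + z)*(z - 3)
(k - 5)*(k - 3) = k^2 - 8*k + 15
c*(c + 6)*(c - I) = c^3 + 6*c^2 - I*c^2 - 6*I*c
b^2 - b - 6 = (b - 3)*(b + 2)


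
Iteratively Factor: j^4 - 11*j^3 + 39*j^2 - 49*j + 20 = (j - 5)*(j^3 - 6*j^2 + 9*j - 4) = (j - 5)*(j - 1)*(j^2 - 5*j + 4) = (j - 5)*(j - 1)^2*(j - 4)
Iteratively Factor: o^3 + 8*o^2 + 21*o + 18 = (o + 3)*(o^2 + 5*o + 6) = (o + 2)*(o + 3)*(o + 3)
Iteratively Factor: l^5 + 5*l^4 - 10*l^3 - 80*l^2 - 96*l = (l)*(l^4 + 5*l^3 - 10*l^2 - 80*l - 96) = l*(l + 4)*(l^3 + l^2 - 14*l - 24) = l*(l + 2)*(l + 4)*(l^2 - l - 12) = l*(l - 4)*(l + 2)*(l + 4)*(l + 3)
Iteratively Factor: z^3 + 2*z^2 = (z)*(z^2 + 2*z) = z^2*(z + 2)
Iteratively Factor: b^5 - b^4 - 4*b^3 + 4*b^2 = (b - 1)*(b^4 - 4*b^2) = (b - 1)*(b + 2)*(b^3 - 2*b^2) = b*(b - 1)*(b + 2)*(b^2 - 2*b) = b*(b - 2)*(b - 1)*(b + 2)*(b)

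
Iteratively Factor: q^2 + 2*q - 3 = (q - 1)*(q + 3)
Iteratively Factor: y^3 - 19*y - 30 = (y - 5)*(y^2 + 5*y + 6) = (y - 5)*(y + 3)*(y + 2)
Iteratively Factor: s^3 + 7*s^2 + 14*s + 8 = (s + 1)*(s^2 + 6*s + 8) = (s + 1)*(s + 2)*(s + 4)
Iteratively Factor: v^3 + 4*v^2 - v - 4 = (v - 1)*(v^2 + 5*v + 4) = (v - 1)*(v + 4)*(v + 1)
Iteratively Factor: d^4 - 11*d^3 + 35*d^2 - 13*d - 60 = (d + 1)*(d^3 - 12*d^2 + 47*d - 60) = (d - 4)*(d + 1)*(d^2 - 8*d + 15) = (d - 5)*(d - 4)*(d + 1)*(d - 3)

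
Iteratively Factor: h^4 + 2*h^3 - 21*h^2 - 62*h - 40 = (h + 1)*(h^3 + h^2 - 22*h - 40) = (h - 5)*(h + 1)*(h^2 + 6*h + 8) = (h - 5)*(h + 1)*(h + 2)*(h + 4)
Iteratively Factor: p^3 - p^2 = (p)*(p^2 - p) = p^2*(p - 1)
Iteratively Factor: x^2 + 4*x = (x + 4)*(x)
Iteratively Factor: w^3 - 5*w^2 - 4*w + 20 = (w - 5)*(w^2 - 4) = (w - 5)*(w - 2)*(w + 2)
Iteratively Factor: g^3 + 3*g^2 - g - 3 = (g + 3)*(g^2 - 1) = (g + 1)*(g + 3)*(g - 1)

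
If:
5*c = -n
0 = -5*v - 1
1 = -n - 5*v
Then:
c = 0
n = 0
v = -1/5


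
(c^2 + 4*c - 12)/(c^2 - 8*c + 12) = (c + 6)/(c - 6)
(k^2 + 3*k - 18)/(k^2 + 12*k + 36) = (k - 3)/(k + 6)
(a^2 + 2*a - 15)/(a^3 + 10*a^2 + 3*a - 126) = (a + 5)/(a^2 + 13*a + 42)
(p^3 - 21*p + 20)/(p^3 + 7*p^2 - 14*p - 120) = (p - 1)/(p + 6)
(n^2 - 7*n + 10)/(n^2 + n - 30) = (n - 2)/(n + 6)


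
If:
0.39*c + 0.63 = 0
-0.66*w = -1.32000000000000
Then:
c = -1.62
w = 2.00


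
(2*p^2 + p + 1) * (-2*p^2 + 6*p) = -4*p^4 + 10*p^3 + 4*p^2 + 6*p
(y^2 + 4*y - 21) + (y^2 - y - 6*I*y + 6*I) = 2*y^2 + 3*y - 6*I*y - 21 + 6*I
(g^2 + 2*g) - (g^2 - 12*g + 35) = 14*g - 35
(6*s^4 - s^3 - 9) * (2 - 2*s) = -12*s^5 + 14*s^4 - 2*s^3 + 18*s - 18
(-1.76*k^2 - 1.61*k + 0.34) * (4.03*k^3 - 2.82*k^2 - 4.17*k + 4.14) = -7.0928*k^5 - 1.5251*k^4 + 13.2496*k^3 - 1.5315*k^2 - 8.0832*k + 1.4076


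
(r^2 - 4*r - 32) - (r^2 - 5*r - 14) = r - 18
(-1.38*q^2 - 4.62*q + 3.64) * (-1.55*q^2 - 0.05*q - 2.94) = 2.139*q^4 + 7.23*q^3 - 1.3538*q^2 + 13.4008*q - 10.7016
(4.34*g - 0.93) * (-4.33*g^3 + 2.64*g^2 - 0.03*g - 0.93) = -18.7922*g^4 + 15.4845*g^3 - 2.5854*g^2 - 4.0083*g + 0.8649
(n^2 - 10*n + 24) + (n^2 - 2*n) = 2*n^2 - 12*n + 24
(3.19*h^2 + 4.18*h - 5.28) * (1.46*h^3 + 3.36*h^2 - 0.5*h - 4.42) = 4.6574*h^5 + 16.8212*h^4 + 4.741*h^3 - 33.9306*h^2 - 15.8356*h + 23.3376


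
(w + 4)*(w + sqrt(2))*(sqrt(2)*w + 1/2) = sqrt(2)*w^3 + 5*w^2/2 + 4*sqrt(2)*w^2 + sqrt(2)*w/2 + 10*w + 2*sqrt(2)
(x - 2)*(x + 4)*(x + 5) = x^3 + 7*x^2 + 2*x - 40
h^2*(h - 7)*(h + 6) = h^4 - h^3 - 42*h^2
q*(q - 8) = q^2 - 8*q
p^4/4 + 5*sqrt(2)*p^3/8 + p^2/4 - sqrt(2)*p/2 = p*(p/2 + sqrt(2)/2)*(p/2 + sqrt(2))*(p - sqrt(2)/2)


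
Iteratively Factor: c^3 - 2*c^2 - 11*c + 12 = (c + 3)*(c^2 - 5*c + 4) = (c - 1)*(c + 3)*(c - 4)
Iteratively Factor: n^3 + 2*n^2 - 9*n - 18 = (n - 3)*(n^2 + 5*n + 6) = (n - 3)*(n + 2)*(n + 3)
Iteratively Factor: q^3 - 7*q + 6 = (q - 1)*(q^2 + q - 6) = (q - 2)*(q - 1)*(q + 3)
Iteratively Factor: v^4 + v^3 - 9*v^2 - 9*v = (v - 3)*(v^3 + 4*v^2 + 3*v) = (v - 3)*(v + 3)*(v^2 + v) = v*(v - 3)*(v + 3)*(v + 1)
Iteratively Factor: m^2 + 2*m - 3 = (m - 1)*(m + 3)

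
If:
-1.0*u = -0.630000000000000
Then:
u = 0.63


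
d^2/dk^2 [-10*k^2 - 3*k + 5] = -20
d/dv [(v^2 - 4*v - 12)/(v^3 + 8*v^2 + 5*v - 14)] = (-v^2 + 12*v + 29)/(v^4 + 12*v^3 + 22*v^2 - 84*v + 49)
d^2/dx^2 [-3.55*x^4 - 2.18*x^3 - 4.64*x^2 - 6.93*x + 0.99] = -42.6*x^2 - 13.08*x - 9.28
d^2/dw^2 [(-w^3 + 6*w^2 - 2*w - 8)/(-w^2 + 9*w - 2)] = 2*(27*w^3 + 6*w^2 - 216*w + 644)/(w^6 - 27*w^5 + 249*w^4 - 837*w^3 + 498*w^2 - 108*w + 8)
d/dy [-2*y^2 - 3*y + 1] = -4*y - 3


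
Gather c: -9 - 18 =-27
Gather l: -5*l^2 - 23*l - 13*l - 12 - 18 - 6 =-5*l^2 - 36*l - 36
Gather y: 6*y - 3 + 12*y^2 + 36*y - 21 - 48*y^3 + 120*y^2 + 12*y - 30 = -48*y^3 + 132*y^2 + 54*y - 54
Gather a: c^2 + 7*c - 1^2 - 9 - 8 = c^2 + 7*c - 18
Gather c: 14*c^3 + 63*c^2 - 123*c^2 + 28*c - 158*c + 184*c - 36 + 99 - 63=14*c^3 - 60*c^2 + 54*c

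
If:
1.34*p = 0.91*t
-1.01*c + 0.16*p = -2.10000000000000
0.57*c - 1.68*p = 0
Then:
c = 2.20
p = 0.75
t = 1.10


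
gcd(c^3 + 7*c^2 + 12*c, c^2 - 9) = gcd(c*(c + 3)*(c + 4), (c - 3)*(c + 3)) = c + 3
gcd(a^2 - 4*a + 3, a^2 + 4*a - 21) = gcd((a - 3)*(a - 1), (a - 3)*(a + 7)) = a - 3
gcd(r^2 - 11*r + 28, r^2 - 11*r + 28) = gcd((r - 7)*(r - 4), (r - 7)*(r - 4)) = r^2 - 11*r + 28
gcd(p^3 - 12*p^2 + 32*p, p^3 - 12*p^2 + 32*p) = p^3 - 12*p^2 + 32*p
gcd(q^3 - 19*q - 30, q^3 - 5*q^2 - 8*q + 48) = q + 3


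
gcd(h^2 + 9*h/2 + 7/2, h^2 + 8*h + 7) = h + 1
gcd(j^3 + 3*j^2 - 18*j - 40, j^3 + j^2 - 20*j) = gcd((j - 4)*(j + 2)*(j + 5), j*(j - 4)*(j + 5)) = j^2 + j - 20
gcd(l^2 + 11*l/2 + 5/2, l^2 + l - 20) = l + 5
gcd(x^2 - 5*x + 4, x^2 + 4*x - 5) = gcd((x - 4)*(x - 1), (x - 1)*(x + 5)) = x - 1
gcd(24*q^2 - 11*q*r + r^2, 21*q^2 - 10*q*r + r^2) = 3*q - r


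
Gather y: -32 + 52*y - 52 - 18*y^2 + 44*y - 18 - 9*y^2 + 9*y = -27*y^2 + 105*y - 102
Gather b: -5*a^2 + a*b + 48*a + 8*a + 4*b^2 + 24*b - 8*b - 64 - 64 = -5*a^2 + 56*a + 4*b^2 + b*(a + 16) - 128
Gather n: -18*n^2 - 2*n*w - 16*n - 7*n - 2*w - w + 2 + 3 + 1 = -18*n^2 + n*(-2*w - 23) - 3*w + 6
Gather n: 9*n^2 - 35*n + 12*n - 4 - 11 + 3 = 9*n^2 - 23*n - 12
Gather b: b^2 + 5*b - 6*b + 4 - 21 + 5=b^2 - b - 12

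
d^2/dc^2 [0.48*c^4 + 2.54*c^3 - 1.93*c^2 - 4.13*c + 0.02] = 5.76*c^2 + 15.24*c - 3.86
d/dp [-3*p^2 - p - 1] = -6*p - 1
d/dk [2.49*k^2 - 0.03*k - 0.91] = 4.98*k - 0.03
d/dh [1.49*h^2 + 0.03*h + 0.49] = 2.98*h + 0.03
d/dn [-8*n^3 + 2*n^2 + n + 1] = -24*n^2 + 4*n + 1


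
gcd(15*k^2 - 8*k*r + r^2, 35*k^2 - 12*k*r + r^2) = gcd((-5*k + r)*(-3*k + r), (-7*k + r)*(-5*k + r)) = -5*k + r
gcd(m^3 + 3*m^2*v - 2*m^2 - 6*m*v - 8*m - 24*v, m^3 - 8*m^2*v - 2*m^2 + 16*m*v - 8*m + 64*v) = m^2 - 2*m - 8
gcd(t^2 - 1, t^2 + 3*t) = 1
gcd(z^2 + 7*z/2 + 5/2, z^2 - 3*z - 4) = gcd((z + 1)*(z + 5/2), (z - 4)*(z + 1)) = z + 1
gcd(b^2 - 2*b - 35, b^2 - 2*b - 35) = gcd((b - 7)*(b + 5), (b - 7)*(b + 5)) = b^2 - 2*b - 35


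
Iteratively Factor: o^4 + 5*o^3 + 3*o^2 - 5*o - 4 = (o - 1)*(o^3 + 6*o^2 + 9*o + 4) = (o - 1)*(o + 4)*(o^2 + 2*o + 1) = (o - 1)*(o + 1)*(o + 4)*(o + 1)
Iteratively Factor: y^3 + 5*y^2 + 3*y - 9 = (y - 1)*(y^2 + 6*y + 9) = (y - 1)*(y + 3)*(y + 3)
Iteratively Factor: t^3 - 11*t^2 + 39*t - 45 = (t - 3)*(t^2 - 8*t + 15) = (t - 5)*(t - 3)*(t - 3)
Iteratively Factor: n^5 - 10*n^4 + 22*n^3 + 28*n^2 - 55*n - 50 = (n - 5)*(n^4 - 5*n^3 - 3*n^2 + 13*n + 10) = (n - 5)*(n + 1)*(n^3 - 6*n^2 + 3*n + 10) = (n - 5)*(n + 1)^2*(n^2 - 7*n + 10) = (n - 5)^2*(n + 1)^2*(n - 2)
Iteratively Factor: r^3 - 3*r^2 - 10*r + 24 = (r - 4)*(r^2 + r - 6) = (r - 4)*(r + 3)*(r - 2)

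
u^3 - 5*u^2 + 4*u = u*(u - 4)*(u - 1)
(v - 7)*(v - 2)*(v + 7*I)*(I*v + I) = I*v^4 - 7*v^3 - 8*I*v^3 + 56*v^2 + 5*I*v^2 - 35*v + 14*I*v - 98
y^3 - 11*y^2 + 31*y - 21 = (y - 7)*(y - 3)*(y - 1)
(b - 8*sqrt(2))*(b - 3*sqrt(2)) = b^2 - 11*sqrt(2)*b + 48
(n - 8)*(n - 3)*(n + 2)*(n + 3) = n^4 - 6*n^3 - 25*n^2 + 54*n + 144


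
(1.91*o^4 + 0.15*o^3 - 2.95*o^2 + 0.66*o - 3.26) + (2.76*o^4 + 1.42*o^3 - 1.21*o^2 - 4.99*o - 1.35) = 4.67*o^4 + 1.57*o^3 - 4.16*o^2 - 4.33*o - 4.61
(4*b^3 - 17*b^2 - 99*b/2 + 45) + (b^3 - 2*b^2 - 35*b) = 5*b^3 - 19*b^2 - 169*b/2 + 45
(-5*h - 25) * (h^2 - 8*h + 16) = -5*h^3 + 15*h^2 + 120*h - 400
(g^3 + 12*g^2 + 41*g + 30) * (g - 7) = g^4 + 5*g^3 - 43*g^2 - 257*g - 210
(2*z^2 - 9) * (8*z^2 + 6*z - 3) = 16*z^4 + 12*z^3 - 78*z^2 - 54*z + 27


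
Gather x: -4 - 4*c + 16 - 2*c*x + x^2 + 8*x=-4*c + x^2 + x*(8 - 2*c) + 12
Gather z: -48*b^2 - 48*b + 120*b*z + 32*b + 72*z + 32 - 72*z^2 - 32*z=-48*b^2 - 16*b - 72*z^2 + z*(120*b + 40) + 32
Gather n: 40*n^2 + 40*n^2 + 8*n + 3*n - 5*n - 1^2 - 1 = 80*n^2 + 6*n - 2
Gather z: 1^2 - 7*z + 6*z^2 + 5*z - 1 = 6*z^2 - 2*z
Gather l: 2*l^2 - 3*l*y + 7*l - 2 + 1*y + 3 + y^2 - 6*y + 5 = 2*l^2 + l*(7 - 3*y) + y^2 - 5*y + 6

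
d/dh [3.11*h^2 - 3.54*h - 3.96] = 6.22*h - 3.54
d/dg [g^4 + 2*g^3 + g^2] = 2*g*(2*g^2 + 3*g + 1)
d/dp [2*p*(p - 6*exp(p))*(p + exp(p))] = -10*p^2*exp(p) + 6*p^2 - 24*p*exp(2*p) - 20*p*exp(p) - 12*exp(2*p)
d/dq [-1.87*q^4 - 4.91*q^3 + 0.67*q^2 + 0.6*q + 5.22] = -7.48*q^3 - 14.73*q^2 + 1.34*q + 0.6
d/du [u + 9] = 1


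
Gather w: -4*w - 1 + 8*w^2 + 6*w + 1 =8*w^2 + 2*w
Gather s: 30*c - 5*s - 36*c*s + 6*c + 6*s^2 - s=36*c + 6*s^2 + s*(-36*c - 6)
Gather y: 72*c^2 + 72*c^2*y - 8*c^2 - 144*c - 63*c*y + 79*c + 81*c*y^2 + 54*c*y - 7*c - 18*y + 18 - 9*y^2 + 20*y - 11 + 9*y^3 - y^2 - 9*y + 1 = 64*c^2 - 72*c + 9*y^3 + y^2*(81*c - 10) + y*(72*c^2 - 9*c - 7) + 8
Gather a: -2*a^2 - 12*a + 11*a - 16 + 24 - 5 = -2*a^2 - a + 3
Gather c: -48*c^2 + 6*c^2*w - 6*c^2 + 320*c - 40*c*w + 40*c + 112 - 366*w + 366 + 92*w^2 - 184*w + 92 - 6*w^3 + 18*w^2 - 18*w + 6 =c^2*(6*w - 54) + c*(360 - 40*w) - 6*w^3 + 110*w^2 - 568*w + 576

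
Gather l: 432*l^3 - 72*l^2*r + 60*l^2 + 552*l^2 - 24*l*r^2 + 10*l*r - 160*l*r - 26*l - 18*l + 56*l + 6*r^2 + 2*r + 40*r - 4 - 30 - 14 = 432*l^3 + l^2*(612 - 72*r) + l*(-24*r^2 - 150*r + 12) + 6*r^2 + 42*r - 48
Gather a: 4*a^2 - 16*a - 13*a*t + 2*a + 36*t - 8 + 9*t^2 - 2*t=4*a^2 + a*(-13*t - 14) + 9*t^2 + 34*t - 8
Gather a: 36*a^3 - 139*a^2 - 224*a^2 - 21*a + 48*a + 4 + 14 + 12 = 36*a^3 - 363*a^2 + 27*a + 30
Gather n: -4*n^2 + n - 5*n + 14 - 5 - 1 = -4*n^2 - 4*n + 8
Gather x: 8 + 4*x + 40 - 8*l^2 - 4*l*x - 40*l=-8*l^2 - 40*l + x*(4 - 4*l) + 48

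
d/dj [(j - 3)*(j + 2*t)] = 2*j + 2*t - 3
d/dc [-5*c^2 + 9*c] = 9 - 10*c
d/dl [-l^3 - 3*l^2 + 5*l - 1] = -3*l^2 - 6*l + 5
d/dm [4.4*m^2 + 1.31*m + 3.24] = 8.8*m + 1.31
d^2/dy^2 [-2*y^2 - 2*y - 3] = -4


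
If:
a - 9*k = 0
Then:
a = 9*k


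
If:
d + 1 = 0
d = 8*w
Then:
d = -1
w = -1/8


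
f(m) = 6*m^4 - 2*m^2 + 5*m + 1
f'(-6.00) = -5155.00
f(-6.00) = 7675.00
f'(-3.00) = -631.00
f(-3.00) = 454.00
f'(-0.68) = 0.17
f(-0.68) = -2.04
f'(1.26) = 47.97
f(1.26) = 19.25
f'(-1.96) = -167.87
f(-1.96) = 72.06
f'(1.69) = 114.08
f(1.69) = 52.68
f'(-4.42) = -2049.74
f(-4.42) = 2229.85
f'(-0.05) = 5.20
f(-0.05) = 0.75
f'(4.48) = 2145.05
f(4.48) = 2400.18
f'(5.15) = 3262.58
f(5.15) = 4194.36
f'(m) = 24*m^3 - 4*m + 5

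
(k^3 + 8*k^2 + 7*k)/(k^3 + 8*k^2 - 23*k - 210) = k*(k + 1)/(k^2 + k - 30)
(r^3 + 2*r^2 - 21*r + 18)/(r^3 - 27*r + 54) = (r - 1)/(r - 3)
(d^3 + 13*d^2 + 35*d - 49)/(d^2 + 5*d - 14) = (d^2 + 6*d - 7)/(d - 2)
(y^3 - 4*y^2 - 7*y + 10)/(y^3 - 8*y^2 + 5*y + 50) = (y - 1)/(y - 5)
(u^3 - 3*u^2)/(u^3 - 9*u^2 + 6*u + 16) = u^2*(u - 3)/(u^3 - 9*u^2 + 6*u + 16)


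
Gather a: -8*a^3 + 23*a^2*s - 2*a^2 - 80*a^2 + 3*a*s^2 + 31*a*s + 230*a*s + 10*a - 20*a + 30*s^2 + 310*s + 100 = -8*a^3 + a^2*(23*s - 82) + a*(3*s^2 + 261*s - 10) + 30*s^2 + 310*s + 100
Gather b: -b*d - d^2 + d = -b*d - d^2 + d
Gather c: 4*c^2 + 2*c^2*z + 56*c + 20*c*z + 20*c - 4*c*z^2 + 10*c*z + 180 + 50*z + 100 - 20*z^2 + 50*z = c^2*(2*z + 4) + c*(-4*z^2 + 30*z + 76) - 20*z^2 + 100*z + 280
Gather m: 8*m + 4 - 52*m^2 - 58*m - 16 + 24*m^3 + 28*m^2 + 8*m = 24*m^3 - 24*m^2 - 42*m - 12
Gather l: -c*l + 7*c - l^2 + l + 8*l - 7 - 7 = 7*c - l^2 + l*(9 - c) - 14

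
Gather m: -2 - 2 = -4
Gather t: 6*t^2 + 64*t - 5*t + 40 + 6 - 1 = 6*t^2 + 59*t + 45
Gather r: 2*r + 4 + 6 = 2*r + 10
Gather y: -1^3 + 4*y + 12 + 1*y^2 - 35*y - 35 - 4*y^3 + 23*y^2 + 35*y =-4*y^3 + 24*y^2 + 4*y - 24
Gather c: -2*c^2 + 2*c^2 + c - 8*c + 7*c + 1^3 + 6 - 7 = 0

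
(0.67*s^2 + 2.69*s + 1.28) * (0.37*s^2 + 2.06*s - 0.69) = 0.2479*s^4 + 2.3755*s^3 + 5.5527*s^2 + 0.7807*s - 0.8832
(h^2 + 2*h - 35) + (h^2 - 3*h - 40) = 2*h^2 - h - 75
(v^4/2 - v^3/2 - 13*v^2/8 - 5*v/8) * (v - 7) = v^5/2 - 4*v^4 + 15*v^3/8 + 43*v^2/4 + 35*v/8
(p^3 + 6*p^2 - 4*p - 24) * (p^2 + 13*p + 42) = p^5 + 19*p^4 + 116*p^3 + 176*p^2 - 480*p - 1008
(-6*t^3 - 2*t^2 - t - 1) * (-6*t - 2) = 36*t^4 + 24*t^3 + 10*t^2 + 8*t + 2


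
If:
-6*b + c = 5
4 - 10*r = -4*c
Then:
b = 5*r/12 - 1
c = 5*r/2 - 1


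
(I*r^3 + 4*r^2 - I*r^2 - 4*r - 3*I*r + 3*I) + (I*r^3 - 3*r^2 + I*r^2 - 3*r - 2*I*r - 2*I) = 2*I*r^3 + r^2 - 7*r - 5*I*r + I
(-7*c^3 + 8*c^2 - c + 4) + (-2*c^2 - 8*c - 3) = -7*c^3 + 6*c^2 - 9*c + 1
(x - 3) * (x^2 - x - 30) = x^3 - 4*x^2 - 27*x + 90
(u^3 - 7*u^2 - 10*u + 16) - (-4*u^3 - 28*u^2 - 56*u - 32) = 5*u^3 + 21*u^2 + 46*u + 48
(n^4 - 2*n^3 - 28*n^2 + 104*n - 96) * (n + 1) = n^5 - n^4 - 30*n^3 + 76*n^2 + 8*n - 96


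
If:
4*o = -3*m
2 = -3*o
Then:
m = 8/9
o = -2/3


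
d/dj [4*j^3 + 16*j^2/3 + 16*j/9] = 12*j^2 + 32*j/3 + 16/9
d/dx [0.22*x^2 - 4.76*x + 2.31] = 0.44*x - 4.76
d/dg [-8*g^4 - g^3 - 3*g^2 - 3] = g*(-32*g^2 - 3*g - 6)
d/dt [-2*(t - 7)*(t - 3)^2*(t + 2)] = -8*t^3 + 66*t^2 - 100*t - 78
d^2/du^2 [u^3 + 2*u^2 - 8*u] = 6*u + 4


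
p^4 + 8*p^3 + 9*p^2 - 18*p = p*(p - 1)*(p + 3)*(p + 6)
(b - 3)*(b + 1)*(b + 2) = b^3 - 7*b - 6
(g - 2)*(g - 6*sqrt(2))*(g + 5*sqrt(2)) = g^3 - 2*g^2 - sqrt(2)*g^2 - 60*g + 2*sqrt(2)*g + 120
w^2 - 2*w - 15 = (w - 5)*(w + 3)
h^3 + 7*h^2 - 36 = (h - 2)*(h + 3)*(h + 6)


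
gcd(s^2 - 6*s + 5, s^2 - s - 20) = s - 5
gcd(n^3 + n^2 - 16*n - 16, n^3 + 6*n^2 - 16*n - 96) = n^2 - 16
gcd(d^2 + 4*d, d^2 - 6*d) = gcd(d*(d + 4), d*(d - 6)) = d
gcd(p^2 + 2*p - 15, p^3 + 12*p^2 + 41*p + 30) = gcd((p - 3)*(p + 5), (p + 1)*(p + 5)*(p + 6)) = p + 5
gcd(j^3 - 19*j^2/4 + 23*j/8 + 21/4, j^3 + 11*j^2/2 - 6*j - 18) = j - 2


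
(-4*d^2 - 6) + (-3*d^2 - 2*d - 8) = -7*d^2 - 2*d - 14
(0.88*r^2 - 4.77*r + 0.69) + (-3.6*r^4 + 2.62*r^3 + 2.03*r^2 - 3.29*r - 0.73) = -3.6*r^4 + 2.62*r^3 + 2.91*r^2 - 8.06*r - 0.04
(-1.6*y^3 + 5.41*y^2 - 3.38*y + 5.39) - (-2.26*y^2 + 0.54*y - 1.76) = -1.6*y^3 + 7.67*y^2 - 3.92*y + 7.15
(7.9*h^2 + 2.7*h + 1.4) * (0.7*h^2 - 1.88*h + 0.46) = 5.53*h^4 - 12.962*h^3 - 0.462*h^2 - 1.39*h + 0.644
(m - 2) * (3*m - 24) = 3*m^2 - 30*m + 48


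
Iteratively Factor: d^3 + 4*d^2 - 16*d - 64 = (d + 4)*(d^2 - 16) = (d + 4)^2*(d - 4)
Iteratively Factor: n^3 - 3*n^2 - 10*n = (n)*(n^2 - 3*n - 10) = n*(n + 2)*(n - 5)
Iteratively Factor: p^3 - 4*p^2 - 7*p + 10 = (p + 2)*(p^2 - 6*p + 5) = (p - 1)*(p + 2)*(p - 5)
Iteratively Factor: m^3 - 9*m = (m)*(m^2 - 9) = m*(m + 3)*(m - 3)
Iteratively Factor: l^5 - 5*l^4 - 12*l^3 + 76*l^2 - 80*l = (l)*(l^4 - 5*l^3 - 12*l^2 + 76*l - 80) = l*(l + 4)*(l^3 - 9*l^2 + 24*l - 20) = l*(l - 2)*(l + 4)*(l^2 - 7*l + 10) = l*(l - 2)^2*(l + 4)*(l - 5)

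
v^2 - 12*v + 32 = (v - 8)*(v - 4)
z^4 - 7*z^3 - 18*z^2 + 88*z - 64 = (z - 8)*(z - 2)*(z - 1)*(z + 4)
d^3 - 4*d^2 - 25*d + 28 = (d - 7)*(d - 1)*(d + 4)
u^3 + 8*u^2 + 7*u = u*(u + 1)*(u + 7)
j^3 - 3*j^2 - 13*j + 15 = (j - 5)*(j - 1)*(j + 3)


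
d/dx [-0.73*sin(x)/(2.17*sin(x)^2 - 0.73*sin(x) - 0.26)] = (1.5841*sin(x)^2 + 0.1898)*cos(x)/(4.7089*sin(x)^4 - 3.1682*sin(x)^3 - 0.5955*sin(x)^2 + 0.3796*sin(x) + 0.0676)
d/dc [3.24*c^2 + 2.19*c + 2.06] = 6.48*c + 2.19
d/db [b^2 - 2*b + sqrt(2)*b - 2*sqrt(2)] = 2*b - 2 + sqrt(2)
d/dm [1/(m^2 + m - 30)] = (-2*m - 1)/(m^2 + m - 30)^2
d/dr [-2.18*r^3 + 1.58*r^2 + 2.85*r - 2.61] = -6.54*r^2 + 3.16*r + 2.85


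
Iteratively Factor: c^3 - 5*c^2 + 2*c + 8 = (c - 2)*(c^2 - 3*c - 4) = (c - 2)*(c + 1)*(c - 4)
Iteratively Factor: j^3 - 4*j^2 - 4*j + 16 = (j + 2)*(j^2 - 6*j + 8) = (j - 4)*(j + 2)*(j - 2)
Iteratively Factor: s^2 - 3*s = (s - 3)*(s)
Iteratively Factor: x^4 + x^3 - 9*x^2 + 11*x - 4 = (x - 1)*(x^3 + 2*x^2 - 7*x + 4) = (x - 1)^2*(x^2 + 3*x - 4) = (x - 1)^3*(x + 4)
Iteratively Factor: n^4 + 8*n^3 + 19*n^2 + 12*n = (n + 1)*(n^3 + 7*n^2 + 12*n) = (n + 1)*(n + 4)*(n^2 + 3*n) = (n + 1)*(n + 3)*(n + 4)*(n)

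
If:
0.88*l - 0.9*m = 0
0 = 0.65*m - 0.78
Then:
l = 1.23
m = 1.20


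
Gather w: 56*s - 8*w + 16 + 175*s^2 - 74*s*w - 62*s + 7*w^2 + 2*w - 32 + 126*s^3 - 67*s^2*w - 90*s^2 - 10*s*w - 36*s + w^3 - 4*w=126*s^3 + 85*s^2 - 42*s + w^3 + 7*w^2 + w*(-67*s^2 - 84*s - 10) - 16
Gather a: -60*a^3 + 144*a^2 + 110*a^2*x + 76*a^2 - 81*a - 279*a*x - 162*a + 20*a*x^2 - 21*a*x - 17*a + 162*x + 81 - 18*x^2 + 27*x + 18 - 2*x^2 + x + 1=-60*a^3 + a^2*(110*x + 220) + a*(20*x^2 - 300*x - 260) - 20*x^2 + 190*x + 100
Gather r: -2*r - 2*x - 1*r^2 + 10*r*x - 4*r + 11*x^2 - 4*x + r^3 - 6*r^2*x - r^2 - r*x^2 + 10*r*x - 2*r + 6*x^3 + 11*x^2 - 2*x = r^3 + r^2*(-6*x - 2) + r*(-x^2 + 20*x - 8) + 6*x^3 + 22*x^2 - 8*x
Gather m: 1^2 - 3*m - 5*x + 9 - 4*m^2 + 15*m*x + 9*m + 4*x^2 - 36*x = -4*m^2 + m*(15*x + 6) + 4*x^2 - 41*x + 10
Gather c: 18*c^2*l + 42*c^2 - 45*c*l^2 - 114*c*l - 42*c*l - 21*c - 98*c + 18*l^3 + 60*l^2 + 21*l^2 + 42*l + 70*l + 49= c^2*(18*l + 42) + c*(-45*l^2 - 156*l - 119) + 18*l^3 + 81*l^2 + 112*l + 49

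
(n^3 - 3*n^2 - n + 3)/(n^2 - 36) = (n^3 - 3*n^2 - n + 3)/(n^2 - 36)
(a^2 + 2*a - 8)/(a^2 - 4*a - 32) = (a - 2)/(a - 8)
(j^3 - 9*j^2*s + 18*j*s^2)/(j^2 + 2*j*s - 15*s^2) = j*(j - 6*s)/(j + 5*s)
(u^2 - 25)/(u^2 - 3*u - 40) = (u - 5)/(u - 8)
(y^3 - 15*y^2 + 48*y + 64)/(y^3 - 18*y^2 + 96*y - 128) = (y + 1)/(y - 2)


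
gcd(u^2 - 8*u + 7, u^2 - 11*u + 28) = u - 7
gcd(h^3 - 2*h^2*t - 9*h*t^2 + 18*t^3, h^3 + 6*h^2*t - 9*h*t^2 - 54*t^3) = -h^2 + 9*t^2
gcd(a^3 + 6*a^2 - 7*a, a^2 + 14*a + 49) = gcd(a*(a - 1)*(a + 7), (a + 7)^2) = a + 7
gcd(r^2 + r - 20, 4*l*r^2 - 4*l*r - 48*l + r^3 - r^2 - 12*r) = r - 4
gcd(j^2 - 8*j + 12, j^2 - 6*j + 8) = j - 2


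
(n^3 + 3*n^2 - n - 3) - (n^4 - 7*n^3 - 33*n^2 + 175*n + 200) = -n^4 + 8*n^3 + 36*n^2 - 176*n - 203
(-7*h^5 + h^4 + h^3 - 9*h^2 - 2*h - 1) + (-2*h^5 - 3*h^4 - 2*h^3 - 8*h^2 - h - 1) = -9*h^5 - 2*h^4 - h^3 - 17*h^2 - 3*h - 2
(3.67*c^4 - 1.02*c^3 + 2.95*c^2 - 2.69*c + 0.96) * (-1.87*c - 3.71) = -6.8629*c^5 - 11.7083*c^4 - 1.7323*c^3 - 5.9142*c^2 + 8.1847*c - 3.5616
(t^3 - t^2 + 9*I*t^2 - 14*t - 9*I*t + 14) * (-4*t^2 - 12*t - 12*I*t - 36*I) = -4*t^5 - 8*t^4 - 48*I*t^4 + 176*t^3 - 96*I*t^3 + 328*t^2 + 312*I*t^2 - 492*t + 336*I*t - 504*I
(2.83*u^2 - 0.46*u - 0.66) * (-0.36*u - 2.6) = -1.0188*u^3 - 7.1924*u^2 + 1.4336*u + 1.716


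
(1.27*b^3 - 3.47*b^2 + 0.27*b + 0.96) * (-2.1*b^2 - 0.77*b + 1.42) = -2.667*b^5 + 6.3091*b^4 + 3.9083*b^3 - 7.1513*b^2 - 0.3558*b + 1.3632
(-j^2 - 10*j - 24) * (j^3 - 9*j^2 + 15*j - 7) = -j^5 - j^4 + 51*j^3 + 73*j^2 - 290*j + 168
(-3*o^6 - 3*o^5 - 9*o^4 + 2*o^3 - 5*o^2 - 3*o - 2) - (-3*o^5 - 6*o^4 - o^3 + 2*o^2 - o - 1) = -3*o^6 - 3*o^4 + 3*o^3 - 7*o^2 - 2*o - 1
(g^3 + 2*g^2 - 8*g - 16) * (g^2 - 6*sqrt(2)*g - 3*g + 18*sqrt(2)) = g^5 - 6*sqrt(2)*g^4 - g^4 - 14*g^3 + 6*sqrt(2)*g^3 + 8*g^2 + 84*sqrt(2)*g^2 - 48*sqrt(2)*g + 48*g - 288*sqrt(2)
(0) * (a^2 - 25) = 0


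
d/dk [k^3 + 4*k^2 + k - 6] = 3*k^2 + 8*k + 1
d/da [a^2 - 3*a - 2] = 2*a - 3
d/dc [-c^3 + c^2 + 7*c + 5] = -3*c^2 + 2*c + 7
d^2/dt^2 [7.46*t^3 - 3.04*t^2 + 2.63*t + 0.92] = 44.76*t - 6.08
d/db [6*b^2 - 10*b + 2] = 12*b - 10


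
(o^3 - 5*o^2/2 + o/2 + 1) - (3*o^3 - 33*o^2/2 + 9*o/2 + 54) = -2*o^3 + 14*o^2 - 4*o - 53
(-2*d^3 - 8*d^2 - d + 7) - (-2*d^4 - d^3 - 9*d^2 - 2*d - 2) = 2*d^4 - d^3 + d^2 + d + 9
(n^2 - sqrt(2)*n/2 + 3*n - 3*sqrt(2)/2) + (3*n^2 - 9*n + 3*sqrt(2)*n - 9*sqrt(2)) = 4*n^2 - 6*n + 5*sqrt(2)*n/2 - 21*sqrt(2)/2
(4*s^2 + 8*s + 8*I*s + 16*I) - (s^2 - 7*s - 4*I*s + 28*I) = 3*s^2 + 15*s + 12*I*s - 12*I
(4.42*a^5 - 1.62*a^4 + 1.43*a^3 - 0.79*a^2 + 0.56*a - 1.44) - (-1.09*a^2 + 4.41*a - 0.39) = 4.42*a^5 - 1.62*a^4 + 1.43*a^3 + 0.3*a^2 - 3.85*a - 1.05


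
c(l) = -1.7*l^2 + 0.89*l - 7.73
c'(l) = 0.89 - 3.4*l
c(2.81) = -18.65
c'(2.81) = -8.66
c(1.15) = -8.95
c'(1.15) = -3.02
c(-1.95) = -15.93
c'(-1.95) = 7.52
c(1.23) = -9.21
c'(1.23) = -3.29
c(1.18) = -9.05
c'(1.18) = -3.12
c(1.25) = -9.27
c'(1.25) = -3.36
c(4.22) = -34.25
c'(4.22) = -13.46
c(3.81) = -29.02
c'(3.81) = -12.06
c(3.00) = -20.36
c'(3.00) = -9.31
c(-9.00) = -153.44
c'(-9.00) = 31.49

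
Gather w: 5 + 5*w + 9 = 5*w + 14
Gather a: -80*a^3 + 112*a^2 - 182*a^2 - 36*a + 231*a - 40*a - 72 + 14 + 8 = -80*a^3 - 70*a^2 + 155*a - 50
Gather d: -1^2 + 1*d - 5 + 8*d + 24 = 9*d + 18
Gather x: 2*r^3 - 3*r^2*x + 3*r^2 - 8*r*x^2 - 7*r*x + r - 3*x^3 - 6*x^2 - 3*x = 2*r^3 + 3*r^2 + r - 3*x^3 + x^2*(-8*r - 6) + x*(-3*r^2 - 7*r - 3)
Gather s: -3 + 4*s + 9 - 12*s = 6 - 8*s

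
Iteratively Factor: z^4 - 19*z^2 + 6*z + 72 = (z + 4)*(z^3 - 4*z^2 - 3*z + 18) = (z - 3)*(z + 4)*(z^2 - z - 6) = (z - 3)*(z + 2)*(z + 4)*(z - 3)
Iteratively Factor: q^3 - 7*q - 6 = (q + 2)*(q^2 - 2*q - 3) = (q + 1)*(q + 2)*(q - 3)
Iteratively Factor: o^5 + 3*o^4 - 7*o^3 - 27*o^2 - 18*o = (o + 2)*(o^4 + o^3 - 9*o^2 - 9*o) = o*(o + 2)*(o^3 + o^2 - 9*o - 9) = o*(o - 3)*(o + 2)*(o^2 + 4*o + 3) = o*(o - 3)*(o + 1)*(o + 2)*(o + 3)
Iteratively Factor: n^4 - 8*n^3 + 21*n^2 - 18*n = (n - 3)*(n^3 - 5*n^2 + 6*n) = (n - 3)^2*(n^2 - 2*n) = (n - 3)^2*(n - 2)*(n)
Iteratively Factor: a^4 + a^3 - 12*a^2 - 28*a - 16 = (a + 1)*(a^3 - 12*a - 16) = (a - 4)*(a + 1)*(a^2 + 4*a + 4) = (a - 4)*(a + 1)*(a + 2)*(a + 2)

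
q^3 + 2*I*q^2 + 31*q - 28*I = (q - 4*I)*(q - I)*(q + 7*I)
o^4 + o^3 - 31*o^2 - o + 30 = (o - 5)*(o - 1)*(o + 1)*(o + 6)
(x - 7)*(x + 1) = x^2 - 6*x - 7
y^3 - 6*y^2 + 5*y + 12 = (y - 4)*(y - 3)*(y + 1)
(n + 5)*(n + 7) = n^2 + 12*n + 35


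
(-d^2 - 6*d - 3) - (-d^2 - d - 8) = 5 - 5*d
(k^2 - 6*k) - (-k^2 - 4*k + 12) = 2*k^2 - 2*k - 12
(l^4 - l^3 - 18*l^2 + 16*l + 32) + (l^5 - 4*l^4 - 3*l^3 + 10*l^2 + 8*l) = l^5 - 3*l^4 - 4*l^3 - 8*l^2 + 24*l + 32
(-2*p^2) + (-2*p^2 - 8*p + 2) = -4*p^2 - 8*p + 2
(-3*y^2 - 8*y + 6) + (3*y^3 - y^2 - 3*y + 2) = 3*y^3 - 4*y^2 - 11*y + 8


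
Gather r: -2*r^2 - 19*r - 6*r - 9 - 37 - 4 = -2*r^2 - 25*r - 50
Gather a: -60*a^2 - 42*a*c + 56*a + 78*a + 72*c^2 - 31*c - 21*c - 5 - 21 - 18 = -60*a^2 + a*(134 - 42*c) + 72*c^2 - 52*c - 44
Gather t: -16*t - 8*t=-24*t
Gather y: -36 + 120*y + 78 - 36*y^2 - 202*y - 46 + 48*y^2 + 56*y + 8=12*y^2 - 26*y + 4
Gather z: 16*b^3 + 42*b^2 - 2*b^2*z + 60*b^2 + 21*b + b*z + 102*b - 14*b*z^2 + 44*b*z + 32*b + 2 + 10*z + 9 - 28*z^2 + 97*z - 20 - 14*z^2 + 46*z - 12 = 16*b^3 + 102*b^2 + 155*b + z^2*(-14*b - 42) + z*(-2*b^2 + 45*b + 153) - 21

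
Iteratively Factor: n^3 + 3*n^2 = (n)*(n^2 + 3*n) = n^2*(n + 3)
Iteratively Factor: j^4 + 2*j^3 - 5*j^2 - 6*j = (j - 2)*(j^3 + 4*j^2 + 3*j) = j*(j - 2)*(j^2 + 4*j + 3) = j*(j - 2)*(j + 1)*(j + 3)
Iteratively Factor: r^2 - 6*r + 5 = (r - 1)*(r - 5)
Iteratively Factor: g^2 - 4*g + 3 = (g - 1)*(g - 3)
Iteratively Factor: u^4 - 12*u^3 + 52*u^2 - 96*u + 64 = (u - 4)*(u^3 - 8*u^2 + 20*u - 16) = (u - 4)*(u - 2)*(u^2 - 6*u + 8) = (u - 4)*(u - 2)^2*(u - 4)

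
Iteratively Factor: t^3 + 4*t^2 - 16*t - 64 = (t - 4)*(t^2 + 8*t + 16) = (t - 4)*(t + 4)*(t + 4)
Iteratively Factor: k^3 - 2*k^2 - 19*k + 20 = (k - 1)*(k^2 - k - 20) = (k - 1)*(k + 4)*(k - 5)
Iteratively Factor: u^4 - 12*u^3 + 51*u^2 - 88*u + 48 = (u - 4)*(u^3 - 8*u^2 + 19*u - 12) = (u - 4)*(u - 3)*(u^2 - 5*u + 4) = (u - 4)^2*(u - 3)*(u - 1)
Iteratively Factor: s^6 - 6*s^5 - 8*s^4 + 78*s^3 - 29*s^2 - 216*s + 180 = (s - 3)*(s^5 - 3*s^4 - 17*s^3 + 27*s^2 + 52*s - 60) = (s - 3)*(s - 1)*(s^4 - 2*s^3 - 19*s^2 + 8*s + 60) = (s - 5)*(s - 3)*(s - 1)*(s^3 + 3*s^2 - 4*s - 12) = (s - 5)*(s - 3)*(s - 2)*(s - 1)*(s^2 + 5*s + 6) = (s - 5)*(s - 3)*(s - 2)*(s - 1)*(s + 3)*(s + 2)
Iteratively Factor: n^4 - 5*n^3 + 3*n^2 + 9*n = (n + 1)*(n^3 - 6*n^2 + 9*n) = n*(n + 1)*(n^2 - 6*n + 9) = n*(n - 3)*(n + 1)*(n - 3)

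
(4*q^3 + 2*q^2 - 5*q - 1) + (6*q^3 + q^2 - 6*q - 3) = 10*q^3 + 3*q^2 - 11*q - 4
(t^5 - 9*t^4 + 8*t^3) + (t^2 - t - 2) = t^5 - 9*t^4 + 8*t^3 + t^2 - t - 2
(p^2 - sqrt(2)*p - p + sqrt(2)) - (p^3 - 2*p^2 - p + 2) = -p^3 + 3*p^2 - sqrt(2)*p - 2 + sqrt(2)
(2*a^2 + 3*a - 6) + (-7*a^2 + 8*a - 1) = -5*a^2 + 11*a - 7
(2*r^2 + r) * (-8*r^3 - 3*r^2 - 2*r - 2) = -16*r^5 - 14*r^4 - 7*r^3 - 6*r^2 - 2*r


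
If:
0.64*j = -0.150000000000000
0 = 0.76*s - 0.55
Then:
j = -0.23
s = 0.72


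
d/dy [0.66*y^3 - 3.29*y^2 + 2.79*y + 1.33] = 1.98*y^2 - 6.58*y + 2.79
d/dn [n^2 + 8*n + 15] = 2*n + 8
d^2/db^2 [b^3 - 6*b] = 6*b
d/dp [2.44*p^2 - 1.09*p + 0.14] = 4.88*p - 1.09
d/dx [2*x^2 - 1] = 4*x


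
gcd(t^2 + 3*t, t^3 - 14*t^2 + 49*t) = t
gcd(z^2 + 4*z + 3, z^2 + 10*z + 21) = z + 3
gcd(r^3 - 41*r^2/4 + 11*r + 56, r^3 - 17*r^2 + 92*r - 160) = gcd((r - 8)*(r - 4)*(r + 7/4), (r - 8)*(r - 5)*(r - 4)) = r^2 - 12*r + 32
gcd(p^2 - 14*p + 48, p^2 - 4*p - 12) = p - 6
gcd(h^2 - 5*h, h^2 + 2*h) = h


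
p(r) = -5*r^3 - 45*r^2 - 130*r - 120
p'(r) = -15*r^2 - 90*r - 130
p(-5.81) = 96.89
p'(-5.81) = -113.44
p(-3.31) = -1.40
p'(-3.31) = 3.56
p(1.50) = -433.12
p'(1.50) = -298.75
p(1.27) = -367.92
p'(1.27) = -268.49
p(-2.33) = 1.85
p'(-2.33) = -1.73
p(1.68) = -489.12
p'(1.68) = -323.54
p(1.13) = -331.57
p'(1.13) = -250.85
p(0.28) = -160.04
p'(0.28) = -156.38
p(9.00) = -8580.00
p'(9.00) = -2155.00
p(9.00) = -8580.00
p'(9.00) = -2155.00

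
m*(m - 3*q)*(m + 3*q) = m^3 - 9*m*q^2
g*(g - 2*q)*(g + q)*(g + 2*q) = g^4 + g^3*q - 4*g^2*q^2 - 4*g*q^3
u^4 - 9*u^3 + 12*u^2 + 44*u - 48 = (u - 6)*(u - 4)*(u - 1)*(u + 2)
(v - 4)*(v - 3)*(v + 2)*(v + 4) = v^4 - v^3 - 22*v^2 + 16*v + 96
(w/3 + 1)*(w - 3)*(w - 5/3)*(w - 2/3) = w^4/3 - 7*w^3/9 - 71*w^2/27 + 7*w - 10/3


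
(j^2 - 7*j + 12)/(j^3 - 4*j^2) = (j - 3)/j^2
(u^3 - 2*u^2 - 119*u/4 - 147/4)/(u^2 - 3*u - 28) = (u^2 + 5*u + 21/4)/(u + 4)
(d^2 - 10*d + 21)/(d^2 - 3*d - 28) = (d - 3)/(d + 4)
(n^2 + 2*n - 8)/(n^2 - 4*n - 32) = (n - 2)/(n - 8)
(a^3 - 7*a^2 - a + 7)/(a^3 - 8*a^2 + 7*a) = (a + 1)/a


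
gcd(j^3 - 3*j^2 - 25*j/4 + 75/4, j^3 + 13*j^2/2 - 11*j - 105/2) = j^2 - j/2 - 15/2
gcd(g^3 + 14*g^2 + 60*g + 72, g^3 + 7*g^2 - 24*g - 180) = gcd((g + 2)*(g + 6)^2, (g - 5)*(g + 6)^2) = g^2 + 12*g + 36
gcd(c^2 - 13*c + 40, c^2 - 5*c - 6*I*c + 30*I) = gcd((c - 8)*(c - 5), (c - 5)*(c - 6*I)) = c - 5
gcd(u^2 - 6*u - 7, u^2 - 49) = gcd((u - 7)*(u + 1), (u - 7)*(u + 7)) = u - 7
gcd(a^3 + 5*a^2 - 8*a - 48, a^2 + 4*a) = a + 4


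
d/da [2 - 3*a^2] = -6*a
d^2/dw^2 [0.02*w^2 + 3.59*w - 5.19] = 0.0400000000000000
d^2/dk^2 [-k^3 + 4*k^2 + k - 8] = 8 - 6*k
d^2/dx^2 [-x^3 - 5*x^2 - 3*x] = -6*x - 10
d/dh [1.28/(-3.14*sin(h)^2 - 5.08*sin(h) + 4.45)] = (8.0384*sin(h) + 6.5024)*cos(h)/(3.14*sin(h)^2 + 5.08*sin(h) - 4.45)^2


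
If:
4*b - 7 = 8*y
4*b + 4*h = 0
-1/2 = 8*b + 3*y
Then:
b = 17/76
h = -17/76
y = -29/38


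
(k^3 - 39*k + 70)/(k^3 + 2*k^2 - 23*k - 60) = (k^2 + 5*k - 14)/(k^2 + 7*k + 12)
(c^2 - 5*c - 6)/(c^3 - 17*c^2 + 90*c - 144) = (c + 1)/(c^2 - 11*c + 24)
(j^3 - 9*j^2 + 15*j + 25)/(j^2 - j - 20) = (j^2 - 4*j - 5)/(j + 4)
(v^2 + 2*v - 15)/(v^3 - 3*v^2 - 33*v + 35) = (v - 3)/(v^2 - 8*v + 7)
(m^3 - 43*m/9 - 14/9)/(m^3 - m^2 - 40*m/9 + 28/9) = (3*m + 1)/(3*m - 2)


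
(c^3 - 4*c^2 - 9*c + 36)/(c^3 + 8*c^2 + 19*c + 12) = (c^2 - 7*c + 12)/(c^2 + 5*c + 4)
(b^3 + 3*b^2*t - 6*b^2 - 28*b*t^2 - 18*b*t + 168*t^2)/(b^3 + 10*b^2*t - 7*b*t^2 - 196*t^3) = (b - 6)/(b + 7*t)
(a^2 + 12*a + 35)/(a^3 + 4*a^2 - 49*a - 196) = (a + 5)/(a^2 - 3*a - 28)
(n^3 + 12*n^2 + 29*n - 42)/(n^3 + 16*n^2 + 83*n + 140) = (n^2 + 5*n - 6)/(n^2 + 9*n + 20)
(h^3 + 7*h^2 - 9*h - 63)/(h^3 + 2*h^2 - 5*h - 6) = (h^2 + 4*h - 21)/(h^2 - h - 2)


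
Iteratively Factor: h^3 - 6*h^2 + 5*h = (h)*(h^2 - 6*h + 5) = h*(h - 1)*(h - 5)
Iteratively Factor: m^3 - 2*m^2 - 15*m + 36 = (m - 3)*(m^2 + m - 12) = (m - 3)^2*(m + 4)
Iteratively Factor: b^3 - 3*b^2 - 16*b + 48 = (b + 4)*(b^2 - 7*b + 12) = (b - 3)*(b + 4)*(b - 4)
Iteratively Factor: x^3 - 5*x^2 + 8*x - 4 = (x - 1)*(x^2 - 4*x + 4) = (x - 2)*(x - 1)*(x - 2)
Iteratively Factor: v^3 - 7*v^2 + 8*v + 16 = (v - 4)*(v^2 - 3*v - 4) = (v - 4)*(v + 1)*(v - 4)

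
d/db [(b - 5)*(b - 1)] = 2*b - 6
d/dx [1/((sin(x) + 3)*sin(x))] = -(2*sin(x) + 3)*cos(x)/((sin(x) + 3)^2*sin(x)^2)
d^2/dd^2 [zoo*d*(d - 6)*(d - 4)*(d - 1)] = zoo*(d^2 + d + 1)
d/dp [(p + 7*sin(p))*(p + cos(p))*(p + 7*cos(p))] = -(p + 7*sin(p))*(p + cos(p))*(7*sin(p) - 1) - (p + 7*sin(p))*(p + 7*cos(p))*(sin(p) - 1) + (p + cos(p))*(p + 7*cos(p))*(7*cos(p) + 1)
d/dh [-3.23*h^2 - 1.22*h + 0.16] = -6.46*h - 1.22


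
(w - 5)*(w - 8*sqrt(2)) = w^2 - 8*sqrt(2)*w - 5*w + 40*sqrt(2)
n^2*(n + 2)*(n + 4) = n^4 + 6*n^3 + 8*n^2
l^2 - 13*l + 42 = (l - 7)*(l - 6)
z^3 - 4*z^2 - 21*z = z*(z - 7)*(z + 3)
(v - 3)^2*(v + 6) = v^3 - 27*v + 54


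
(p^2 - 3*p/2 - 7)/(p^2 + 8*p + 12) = (p - 7/2)/(p + 6)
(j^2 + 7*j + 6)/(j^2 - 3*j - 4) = (j + 6)/(j - 4)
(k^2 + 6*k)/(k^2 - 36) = k/(k - 6)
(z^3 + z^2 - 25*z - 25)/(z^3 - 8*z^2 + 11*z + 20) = (z + 5)/(z - 4)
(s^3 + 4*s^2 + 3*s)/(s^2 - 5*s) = (s^2 + 4*s + 3)/(s - 5)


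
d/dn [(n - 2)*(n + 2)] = 2*n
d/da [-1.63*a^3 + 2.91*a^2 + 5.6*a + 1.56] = -4.89*a^2 + 5.82*a + 5.6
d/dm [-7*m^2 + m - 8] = 1 - 14*m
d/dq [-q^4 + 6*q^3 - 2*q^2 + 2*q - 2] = -4*q^3 + 18*q^2 - 4*q + 2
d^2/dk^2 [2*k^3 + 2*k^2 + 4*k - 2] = 12*k + 4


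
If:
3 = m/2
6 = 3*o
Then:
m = 6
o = 2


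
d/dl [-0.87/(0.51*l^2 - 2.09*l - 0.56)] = (0.8874*l - 1.8183)/(-0.51*l^2 + 2.09*l + 0.56)^2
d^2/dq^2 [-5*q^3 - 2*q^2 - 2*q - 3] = -30*q - 4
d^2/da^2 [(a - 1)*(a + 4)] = 2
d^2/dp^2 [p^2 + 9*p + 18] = 2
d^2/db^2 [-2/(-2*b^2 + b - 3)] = 4*(-4*b^2 + 2*b + (4*b - 1)^2 - 6)/(2*b^2 - b + 3)^3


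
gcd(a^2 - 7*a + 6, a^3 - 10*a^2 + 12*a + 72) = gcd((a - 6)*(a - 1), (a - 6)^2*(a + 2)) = a - 6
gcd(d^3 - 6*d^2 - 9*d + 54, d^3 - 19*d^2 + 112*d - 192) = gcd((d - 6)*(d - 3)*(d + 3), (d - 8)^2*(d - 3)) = d - 3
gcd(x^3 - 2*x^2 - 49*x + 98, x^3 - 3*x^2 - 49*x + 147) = x^2 - 49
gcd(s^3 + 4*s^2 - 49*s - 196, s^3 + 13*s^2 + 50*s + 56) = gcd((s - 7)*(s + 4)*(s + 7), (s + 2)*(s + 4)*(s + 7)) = s^2 + 11*s + 28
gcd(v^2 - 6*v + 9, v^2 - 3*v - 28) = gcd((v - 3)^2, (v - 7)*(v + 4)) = 1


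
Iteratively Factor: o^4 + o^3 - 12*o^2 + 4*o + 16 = (o + 1)*(o^3 - 12*o + 16) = (o + 1)*(o + 4)*(o^2 - 4*o + 4) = (o - 2)*(o + 1)*(o + 4)*(o - 2)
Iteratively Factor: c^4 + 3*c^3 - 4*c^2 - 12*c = (c + 2)*(c^3 + c^2 - 6*c) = c*(c + 2)*(c^2 + c - 6) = c*(c + 2)*(c + 3)*(c - 2)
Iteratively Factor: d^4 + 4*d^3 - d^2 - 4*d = (d + 1)*(d^3 + 3*d^2 - 4*d) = (d + 1)*(d + 4)*(d^2 - d) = d*(d + 1)*(d + 4)*(d - 1)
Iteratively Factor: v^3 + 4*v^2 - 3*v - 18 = (v - 2)*(v^2 + 6*v + 9) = (v - 2)*(v + 3)*(v + 3)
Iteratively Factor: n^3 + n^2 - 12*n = (n)*(n^2 + n - 12) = n*(n - 3)*(n + 4)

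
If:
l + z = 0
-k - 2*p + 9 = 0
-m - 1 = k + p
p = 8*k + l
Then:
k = 2*z/17 + 9/17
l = -z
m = -z/17 - 98/17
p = 72/17 - z/17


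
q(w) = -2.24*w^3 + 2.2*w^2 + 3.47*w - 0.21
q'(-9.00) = -580.45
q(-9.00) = 1779.72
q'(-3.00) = -70.21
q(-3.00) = 69.66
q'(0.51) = 3.97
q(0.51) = 1.83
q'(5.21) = -156.01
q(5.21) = -239.20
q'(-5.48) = -222.45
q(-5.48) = 415.47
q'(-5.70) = -239.94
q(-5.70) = 466.32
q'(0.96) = 1.50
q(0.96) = 3.17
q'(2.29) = -21.69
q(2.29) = -7.63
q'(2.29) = -21.69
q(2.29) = -7.63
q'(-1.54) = -19.24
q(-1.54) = 7.84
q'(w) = -6.72*w^2 + 4.4*w + 3.47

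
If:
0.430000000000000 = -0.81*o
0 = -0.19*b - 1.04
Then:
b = -5.47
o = -0.53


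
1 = 1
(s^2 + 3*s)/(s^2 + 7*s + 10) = s*(s + 3)/(s^2 + 7*s + 10)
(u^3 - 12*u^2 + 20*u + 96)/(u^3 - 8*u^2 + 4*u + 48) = (u - 8)/(u - 4)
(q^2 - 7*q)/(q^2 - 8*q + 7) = q/(q - 1)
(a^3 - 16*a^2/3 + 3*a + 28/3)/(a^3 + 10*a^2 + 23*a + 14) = (3*a^2 - 19*a + 28)/(3*(a^2 + 9*a + 14))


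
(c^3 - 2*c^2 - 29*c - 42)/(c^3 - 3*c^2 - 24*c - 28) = (c + 3)/(c + 2)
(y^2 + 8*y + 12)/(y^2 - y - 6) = (y + 6)/(y - 3)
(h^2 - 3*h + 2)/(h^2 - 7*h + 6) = (h - 2)/(h - 6)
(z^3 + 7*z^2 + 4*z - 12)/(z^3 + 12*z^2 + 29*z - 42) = (z + 2)/(z + 7)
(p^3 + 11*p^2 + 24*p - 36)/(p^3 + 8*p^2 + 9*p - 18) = (p + 6)/(p + 3)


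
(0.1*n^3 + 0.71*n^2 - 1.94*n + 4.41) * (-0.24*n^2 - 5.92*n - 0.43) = -0.024*n^5 - 0.7624*n^4 - 3.7806*n^3 + 10.1211*n^2 - 25.273*n - 1.8963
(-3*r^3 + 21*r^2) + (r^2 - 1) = -3*r^3 + 22*r^2 - 1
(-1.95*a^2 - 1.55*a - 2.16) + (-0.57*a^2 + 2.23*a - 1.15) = -2.52*a^2 + 0.68*a - 3.31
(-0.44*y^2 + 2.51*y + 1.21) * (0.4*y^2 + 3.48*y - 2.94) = -0.176*y^4 - 0.5272*y^3 + 10.5124*y^2 - 3.1686*y - 3.5574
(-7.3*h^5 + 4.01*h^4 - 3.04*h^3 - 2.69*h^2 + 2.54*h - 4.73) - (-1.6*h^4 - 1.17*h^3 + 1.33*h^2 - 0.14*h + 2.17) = -7.3*h^5 + 5.61*h^4 - 1.87*h^3 - 4.02*h^2 + 2.68*h - 6.9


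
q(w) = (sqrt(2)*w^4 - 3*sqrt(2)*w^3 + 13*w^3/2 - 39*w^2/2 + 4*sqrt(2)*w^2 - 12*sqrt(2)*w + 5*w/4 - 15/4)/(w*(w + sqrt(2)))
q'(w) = (4*sqrt(2)*w^3 - 9*sqrt(2)*w^2 + 39*w^2/2 - 39*w + 8*sqrt(2)*w - 12*sqrt(2) + 5/4)/(w*(w + sqrt(2))) - (sqrt(2)*w^4 - 3*sqrt(2)*w^3 + 13*w^3/2 - 39*w^2/2 + 4*sqrt(2)*w^2 - 12*sqrt(2)*w + 5*w/4 - 15/4)/(w*(w + sqrt(2))^2) - (sqrt(2)*w^4 - 3*sqrt(2)*w^3 + 13*w^3/2 - 39*w^2/2 + 4*sqrt(2)*w^2 - 12*sqrt(2)*w + 5*w/4 - 15/4)/(w^2*(w + sqrt(2))) = (8*sqrt(2)*w^5 - 12*sqrt(2)*w^4 + 50*w^4 - 48*w^3 + 52*sqrt(2)*w^3 - 30*sqrt(2)*w^2 + 27*w^2 + 30*w + 15*sqrt(2))/(4*w^2*(w^2 + 2*sqrt(2)*w + 2))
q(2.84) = -1.35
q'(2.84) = 8.23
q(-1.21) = 24.13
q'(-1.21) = -169.76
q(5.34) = 28.04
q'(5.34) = 15.30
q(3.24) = 2.16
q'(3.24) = 9.35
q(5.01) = 23.14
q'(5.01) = 14.36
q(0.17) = -25.29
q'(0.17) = 89.69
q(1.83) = -8.28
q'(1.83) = 5.56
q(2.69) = -2.56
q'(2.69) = 7.82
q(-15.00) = 299.79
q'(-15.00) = -42.20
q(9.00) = 103.04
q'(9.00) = 25.68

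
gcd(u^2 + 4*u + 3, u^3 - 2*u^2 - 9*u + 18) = u + 3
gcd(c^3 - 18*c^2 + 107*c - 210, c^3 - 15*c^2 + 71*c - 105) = c^2 - 12*c + 35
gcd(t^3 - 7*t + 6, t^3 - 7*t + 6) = t^3 - 7*t + 6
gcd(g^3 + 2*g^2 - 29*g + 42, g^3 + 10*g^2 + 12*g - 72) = g - 2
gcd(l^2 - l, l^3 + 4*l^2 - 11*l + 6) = l - 1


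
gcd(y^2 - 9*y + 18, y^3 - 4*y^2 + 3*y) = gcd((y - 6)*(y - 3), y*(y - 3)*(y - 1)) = y - 3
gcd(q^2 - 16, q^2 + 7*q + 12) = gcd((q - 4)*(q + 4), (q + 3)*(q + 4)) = q + 4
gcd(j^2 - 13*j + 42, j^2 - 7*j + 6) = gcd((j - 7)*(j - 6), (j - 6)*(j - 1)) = j - 6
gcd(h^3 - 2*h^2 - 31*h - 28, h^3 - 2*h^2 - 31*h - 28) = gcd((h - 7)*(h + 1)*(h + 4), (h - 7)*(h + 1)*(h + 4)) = h^3 - 2*h^2 - 31*h - 28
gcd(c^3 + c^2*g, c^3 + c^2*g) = c^3 + c^2*g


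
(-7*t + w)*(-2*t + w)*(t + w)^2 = 14*t^4 + 19*t^3*w - 3*t^2*w^2 - 7*t*w^3 + w^4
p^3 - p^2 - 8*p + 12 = (p - 2)^2*(p + 3)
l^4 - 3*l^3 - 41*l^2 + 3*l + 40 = (l - 8)*(l - 1)*(l + 1)*(l + 5)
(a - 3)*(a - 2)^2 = a^3 - 7*a^2 + 16*a - 12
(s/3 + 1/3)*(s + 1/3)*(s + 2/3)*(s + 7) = s^4/3 + 3*s^3 + 137*s^2/27 + 79*s/27 + 14/27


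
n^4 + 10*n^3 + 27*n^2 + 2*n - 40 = (n - 1)*(n + 2)*(n + 4)*(n + 5)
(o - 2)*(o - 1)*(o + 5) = o^3 + 2*o^2 - 13*o + 10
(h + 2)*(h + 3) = h^2 + 5*h + 6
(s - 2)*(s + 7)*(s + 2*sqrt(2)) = s^3 + 2*sqrt(2)*s^2 + 5*s^2 - 14*s + 10*sqrt(2)*s - 28*sqrt(2)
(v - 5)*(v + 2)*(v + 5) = v^3 + 2*v^2 - 25*v - 50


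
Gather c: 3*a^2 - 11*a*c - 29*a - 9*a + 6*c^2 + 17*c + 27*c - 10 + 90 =3*a^2 - 38*a + 6*c^2 + c*(44 - 11*a) + 80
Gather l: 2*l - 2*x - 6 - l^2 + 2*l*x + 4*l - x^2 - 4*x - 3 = -l^2 + l*(2*x + 6) - x^2 - 6*x - 9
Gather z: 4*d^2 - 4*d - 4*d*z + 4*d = 4*d^2 - 4*d*z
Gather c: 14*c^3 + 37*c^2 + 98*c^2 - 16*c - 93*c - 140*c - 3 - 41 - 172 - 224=14*c^3 + 135*c^2 - 249*c - 440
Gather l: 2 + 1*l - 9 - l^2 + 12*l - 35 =-l^2 + 13*l - 42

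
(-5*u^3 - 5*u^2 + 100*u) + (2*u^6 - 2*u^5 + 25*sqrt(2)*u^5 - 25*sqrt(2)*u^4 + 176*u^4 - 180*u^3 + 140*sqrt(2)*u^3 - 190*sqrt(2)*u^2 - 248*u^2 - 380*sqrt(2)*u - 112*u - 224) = 2*u^6 - 2*u^5 + 25*sqrt(2)*u^5 - 25*sqrt(2)*u^4 + 176*u^4 - 185*u^3 + 140*sqrt(2)*u^3 - 190*sqrt(2)*u^2 - 253*u^2 - 380*sqrt(2)*u - 12*u - 224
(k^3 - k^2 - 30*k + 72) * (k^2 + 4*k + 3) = k^5 + 3*k^4 - 31*k^3 - 51*k^2 + 198*k + 216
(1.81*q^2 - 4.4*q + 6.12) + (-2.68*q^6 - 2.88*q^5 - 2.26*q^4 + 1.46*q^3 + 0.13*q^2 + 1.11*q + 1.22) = -2.68*q^6 - 2.88*q^5 - 2.26*q^4 + 1.46*q^3 + 1.94*q^2 - 3.29*q + 7.34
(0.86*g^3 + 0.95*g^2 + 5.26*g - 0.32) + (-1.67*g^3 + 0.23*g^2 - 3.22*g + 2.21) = -0.81*g^3 + 1.18*g^2 + 2.04*g + 1.89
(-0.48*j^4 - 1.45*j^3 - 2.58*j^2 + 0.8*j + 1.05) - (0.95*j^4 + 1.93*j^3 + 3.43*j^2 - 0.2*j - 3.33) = -1.43*j^4 - 3.38*j^3 - 6.01*j^2 + 1.0*j + 4.38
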